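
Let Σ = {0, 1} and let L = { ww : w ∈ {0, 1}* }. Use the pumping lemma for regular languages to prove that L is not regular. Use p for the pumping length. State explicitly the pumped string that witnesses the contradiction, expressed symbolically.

Suppose for contradiction that L is regular, and let p be the pumping length.
Take w = 0^p 1^p 0^p 1^p = uu where u = 0^p1^p; then w ∈ L and |w| = 4p ≥ p.
Write w = xyz as guaranteed by the lemma, with |xy| ≤ p and |y| > 0.
Since the first p symbols of w are all 0's and |xy| ≤ p, y lies entirely in the leading 0-block: y = 0^k for some k with 1 ≤ k ≤ p.
Pump with i = 2: xy^2z = 0^{p+k} 1^p 0^p 1^p, of length 4p+k. Suppose this equals vv. The string starts with 0 and ends with 1, so v does too; thus the boundary between the two copies of v is a 1→0 transition. There is exactly one such transition, at position 2p+k, so |v| = 2p+k and |vv| = 4p+2k ≠ 4p+k since k ≥ 1. So xy^2z ∉ L.
This contradicts the pumping lemma, so L is not regular.

0^{p+k} 1^p 0^p 1^p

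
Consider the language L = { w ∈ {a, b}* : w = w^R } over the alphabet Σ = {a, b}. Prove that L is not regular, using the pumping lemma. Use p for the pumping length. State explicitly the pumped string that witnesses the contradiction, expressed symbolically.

Suppose for contradiction that L is regular, and let p be the pumping length.
Take w = a^p b a^p, a palindrome of length 2p+1 ≥ p.
Write w = xyz as guaranteed by the lemma, with |xy| ≤ p and |y| > 0.
The first p characters of w are a's, so xy (and hence y) consists only of a's. Write y = a^k, 1 ≤ k ≤ p.
Pump with i = 2: xy^2z = a^{p+k} b a^p. Its reverse is a^p b a^{p+k}, which differs from xy^2z since k ≥ 1. So xy^2z is not a palindrome and xy^2z ∉ L.
This contradicts the pumping lemma, so L is not regular.

a^{p+k} b a^p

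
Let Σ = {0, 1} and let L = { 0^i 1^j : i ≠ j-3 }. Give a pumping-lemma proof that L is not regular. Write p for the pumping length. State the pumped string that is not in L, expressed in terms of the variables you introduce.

0^{p+p!} 1^{p+p!+3}

Assume L is regular. Let p be the pumping length given by the pumping lemma.
Choose w = 0^p 1^{p+p!+3}. Since p ≠ (p+p!+3)-3 = p+p!, w ∈ L; and |w| ≥ p.
Write w = xyz as guaranteed by the lemma, with |xy| ≤ p and |y| ≥ 1.
Because |xy| ≤ p and w begins with p copies of 0, we have y = 0^k with 1 ≤ k ≤ p.
Since 1 ≤ k ≤ p, k divides p!; set t = 1 + p!/k. Then xy^t z has p + (p!/k)·k = p + p! copies of 0. Now the 0-count is p+p! and (1-count)-3 = (p+p!+3)-3 = p+p!, so i ≠ j-3 fails. So xy^t z = 0^{p+p!} 1^{p+p!+3} ∉ L.
Contradiction. Therefore L is not regular.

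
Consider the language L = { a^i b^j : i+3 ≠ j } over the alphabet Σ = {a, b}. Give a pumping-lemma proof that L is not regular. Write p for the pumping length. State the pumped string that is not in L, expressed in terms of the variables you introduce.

Suppose for contradiction that L is regular, and let p be the pumping length.
Choose w = a^p b^{p+p!+3}. Since p ≠ (p+p!+3)-3 = p+p!, w ∈ L; and |w| ≥ p.
By the pumping lemma, w = xyz with |xy| ≤ p and |y| ≥ 1.
Because |xy| ≤ p and w begins with p copies of a, we have y = a^k with 1 ≤ k ≤ p.
Since 1 ≤ k ≤ p, k divides p!; set t = 1 + p!/k. Then xy^t z has p + (p!/k)·k = p + p! copies of a. Now the a-count is p+p! and (b-count)-3 = (p+p!+3)-3 = p+p!, so i+3 ≠ j fails. So xy^t z = a^{p+p!} b^{p+p!+3} ∉ L.
This is a contradiction; hence L is not regular.

a^{p+p!} b^{p+p!+3}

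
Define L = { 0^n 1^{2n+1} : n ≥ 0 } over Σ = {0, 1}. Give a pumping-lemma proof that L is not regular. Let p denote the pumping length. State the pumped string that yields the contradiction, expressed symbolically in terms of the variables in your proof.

0^{p+k} 1^{2p+1}

Assume L is regular. Let p be the pumping length given by the pumping lemma.
Let w = 0^p 1^{2p+1} ∈ L; note |w| = 3p+1 ≥ p.
Write w = xyz as guaranteed by the lemma, with |xy| ≤ p and |y| > 0.
Since the first p symbols of w are all 0's and |xy| ≤ p, y lies entirely in the leading 0-block: y = 0^k for some k with 1 ≤ k ≤ p.
Pump with i = 2: xy^2z = 0^{p+k} 1^{2p+1}. For this to lie in L we would need 2p+1 = 2(p+k)+1, which forces k = 0. But k ≥ 1, so xy^2z ∉ L.
This contradicts the pumping lemma, so L is not regular.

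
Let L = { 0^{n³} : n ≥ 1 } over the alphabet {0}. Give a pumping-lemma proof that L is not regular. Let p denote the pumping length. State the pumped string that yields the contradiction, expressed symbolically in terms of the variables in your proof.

0^{p³+k}

Assume L is regular. Let p be the pumping length given by the pumping lemma.
Take w = 0^{p³} ∈ L with |w| = p³ ≥ p.
The pumping lemma gives a decomposition w = xyz where |xy| ≤ p and y is nonempty.
Then y = 0^k for some k with 1 ≤ k ≤ p.
Pump with i = 2: xy^2z = 0^{p³+k}. Since 1 ≤ k ≤ p, p³ < p³+k ≤ p³+p < p³+3p²+3p+1 = (p+1)³, so p³+k is not a perfect cube. So xy^2z ∉ L.
Contradiction. Therefore L is not regular.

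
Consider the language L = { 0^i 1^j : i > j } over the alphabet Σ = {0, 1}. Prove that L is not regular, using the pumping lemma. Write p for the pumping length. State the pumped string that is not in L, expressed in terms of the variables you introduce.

Suppose for contradiction that L is regular, and let p be the pumping length.
Choose w = 0^{p+1} 1^p ∈ L, with |w| = 2p+1 ≥ p.
By the pumping lemma, w = xyz with |xy| ≤ p and |y| ≥ 1.
The first p characters of w are 0's, so xy (and hence y) consists only of 0's. Write y = 0^k, 1 ≤ k ≤ p.
Consider xy^0z = xz = 0^{p+1-k} 1^p. Since k ≥ 1, the 0-count p+1-k is at most p, so i > j fails; thus xz ∉ L.
This contradicts the pumping lemma, so L is not regular.

0^{p+1-k} 1^p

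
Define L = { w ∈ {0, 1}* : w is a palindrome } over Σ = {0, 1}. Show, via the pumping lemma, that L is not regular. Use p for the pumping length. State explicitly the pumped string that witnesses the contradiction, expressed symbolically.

0^{p+k} 1 0^p

Suppose for contradiction that L is regular, and let p be the pumping length.
Take w = 0^p 1 0^p, a palindrome of length 2p+1 ≥ p.
Write w = xyz as guaranteed by the lemma, with |xy| ≤ p and |y| ≥ 1.
Since the first p symbols of w are all 0's and |xy| ≤ p, y lies entirely in the leading 0-block: y = 0^k for some k with 1 ≤ k ≤ p.
Pump with i = 2: xy^2z = 0^{p+k} 1 0^p. Its reverse is 0^p 1 0^{p+k}, which differs from xy^2z since k ≥ 1. So xy^2z is not a palindrome and xy^2z ∉ L.
Contradiction. Therefore L is not regular.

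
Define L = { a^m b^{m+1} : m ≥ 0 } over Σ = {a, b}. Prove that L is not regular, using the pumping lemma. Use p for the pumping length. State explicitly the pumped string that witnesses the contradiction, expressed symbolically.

a^{p+k} b^{p+1}

Assume L is regular. Let p be the pumping length given by the pumping lemma.
Take w = a^p b^{p+1}. Then w ∈ L and |w| = 2p+1 ≥ p.
The pumping lemma gives a decomposition w = xyz where |xy| ≤ p and |y| > 0.
Since the first p symbols of w are all a's and |xy| ≤ p, y lies entirely in the leading a-block: y = a^k for some k with 1 ≤ k ≤ p.
Pump with i = 2: xy^2z = a^{p+k} b^{p+1}. For this to lie in L we would need p+1 = (p+k)+1, which forces k = 0. But k ≥ 1, so xy^2z ∉ L.
This is a contradiction; hence L is not regular.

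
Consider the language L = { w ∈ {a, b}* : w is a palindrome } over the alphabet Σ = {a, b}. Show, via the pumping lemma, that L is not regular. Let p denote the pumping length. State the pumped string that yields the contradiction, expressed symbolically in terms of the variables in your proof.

a^{p+k} b a^p

Suppose for contradiction that L is regular, and let p be the pumping length.
Take w = a^p b a^p, a palindrome of length 2p+1 ≥ p.
By the pumping lemma, w = xyz with |xy| ≤ p and |y| ≥ 1.
Because |xy| ≤ p and w begins with p copies of a, we have y = a^k with 1 ≤ k ≤ p.
Pump with i = 2: xy^2z = a^{p+k} b a^p. Its reverse is a^p b a^{p+k}, which differs from xy^2z since k ≥ 1. So xy^2z is not a palindrome and xy^2z ∉ L.
This is a contradiction; hence L is not regular.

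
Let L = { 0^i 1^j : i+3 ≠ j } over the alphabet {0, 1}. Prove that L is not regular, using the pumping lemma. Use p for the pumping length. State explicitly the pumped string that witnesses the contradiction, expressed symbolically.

Suppose for contradiction that L is regular, and let p be the pumping length.
Choose w = 0^p 1^{p+p!+3}. Since p ≠ (p+p!+3)-3 = p+p!, w ∈ L; and |w| ≥ p.
Write w = xyz as guaranteed by the lemma, with |xy| ≤ p and |y| > 0.
The first p characters of w are 0's, so xy (and hence y) consists only of 0's. Write y = 0^k, 1 ≤ k ≤ p.
Since 1 ≤ k ≤ p, k divides p!; set t = 1 + p!/k. Then xy^t z has p + (p!/k)·k = p + p! copies of 0. Now the 0-count is p+p! and (1-count)-3 = (p+p!+3)-3 = p+p!, so i+3 ≠ j fails. So xy^t z = 0^{p+p!} 1^{p+p!+3} ∉ L.
This contradicts the pumping lemma, so L is not regular.

0^{p+p!} 1^{p+p!+3}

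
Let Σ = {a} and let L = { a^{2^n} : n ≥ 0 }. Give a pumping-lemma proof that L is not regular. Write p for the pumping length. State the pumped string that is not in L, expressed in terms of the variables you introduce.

a^{2^p+k}

Toward a contradiction, assume L is regular with pumping length p.
Take w = a^{2^p} ∈ L with |w| = 2^p ≥ p.
By the pumping lemma, w = xyz with |xy| ≤ p and y is nonempty.
Then y = a^k for some k with 1 ≤ k ≤ p.
Pump with i = 2: xy^2z = a^{2^p+k}. Since 1 ≤ k ≤ p < 2^p, we have 2^p < 2^p+k < 2^{p+1}, so 2^p+k is not a power of 2. So xy^2z ∉ L.
Contradiction. Therefore L is not regular.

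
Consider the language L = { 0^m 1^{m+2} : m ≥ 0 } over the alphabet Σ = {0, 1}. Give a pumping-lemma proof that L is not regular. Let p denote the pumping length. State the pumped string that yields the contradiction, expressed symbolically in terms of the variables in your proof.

0^{p+k} 1^{p+2}

Suppose for contradiction that L is regular, and let p be the pumping length.
Let w = 0^p 1^{p+2} ∈ L; note |w| = 2p+2 ≥ p.
The pumping lemma gives a decomposition w = xyz where |xy| ≤ p and y is nonempty.
Because |xy| ≤ p and w begins with p copies of 0, we have y = 0^k with 1 ≤ k ≤ p.
Pump with i = 2: xy^2z = 0^{p+k} 1^{p+2}. For this to lie in L we would need p+2 = (p+k)+2, which forces k = 0. But k ≥ 1, so xy^2z ∉ L.
Contradiction. Therefore L is not regular.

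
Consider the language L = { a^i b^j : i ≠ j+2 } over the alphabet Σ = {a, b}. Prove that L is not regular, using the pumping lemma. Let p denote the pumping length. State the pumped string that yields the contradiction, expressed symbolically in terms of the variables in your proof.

Assume L is regular. Let p be the pumping length given by the pumping lemma.
Choose w = a^p b^{p+p!-2}. Since p ≠ (p+p!-2)+2 = p+p!, w ∈ L; and |w| ≥ p.
The pumping lemma gives a decomposition w = xyz where |xy| ≤ p and |y| > 0.
Since the first p symbols of w are all a's and |xy| ≤ p, y lies entirely in the leading a-block: y = a^k for some k with 1 ≤ k ≤ p.
Since 1 ≤ k ≤ p, k divides p!; set t = 1 + p!/k. Then xy^t z has p + (p!/k)·k = p + p! copies of a. Now the a-count is p+p! and (b-count)+2 = (p+p!-2)+2 = p+p!, so i ≠ j+2 fails. So xy^t z = a^{p+p!} b^{p+p!-2} ∉ L.
This contradicts the pumping lemma, so L is not regular.

a^{p+p!} b^{p+p!-2}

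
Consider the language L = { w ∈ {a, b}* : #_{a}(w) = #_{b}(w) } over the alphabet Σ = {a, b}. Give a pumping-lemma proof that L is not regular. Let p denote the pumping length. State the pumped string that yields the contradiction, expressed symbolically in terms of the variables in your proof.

a^{p+k} b^p

Toward a contradiction, assume L is regular with pumping length p.
Choose w = a^p b^p ∈ L with |w| = 2p ≥ p.
The pumping lemma gives a decomposition w = xyz where |xy| ≤ p and |y| > 0.
The first p characters of w are a's, so xy (and hence y) consists only of a's. Write y = a^k, 1 ≤ k ≤ p.
Pump with i = 2: xy^2z = a^{p+k} b^p has p+k occurrences of a but only p of b. Since k ≥ 1 the counts differ, so xy^2z ∉ L.
Contradiction. Therefore L is not regular.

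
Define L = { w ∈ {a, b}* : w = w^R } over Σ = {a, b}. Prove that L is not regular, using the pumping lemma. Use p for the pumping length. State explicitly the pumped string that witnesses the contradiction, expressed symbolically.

Suppose for contradiction that L is regular, and let p be the pumping length.
Take w = a^p b a^p, a palindrome of length 2p+1 ≥ p.
By the pumping lemma, w = xyz with |xy| ≤ p and |y| ≥ 1.
The first p characters of w are a's, so xy (and hence y) consists only of a's. Write y = a^k, 1 ≤ k ≤ p.
Pump with i = 2: xy^2z = a^{p+k} b a^p. Its reverse is a^p b a^{p+k}, which differs from xy^2z since k ≥ 1. So xy^2z is not a palindrome and xy^2z ∉ L.
Contradiction. Therefore L is not regular.

a^{p+k} b a^p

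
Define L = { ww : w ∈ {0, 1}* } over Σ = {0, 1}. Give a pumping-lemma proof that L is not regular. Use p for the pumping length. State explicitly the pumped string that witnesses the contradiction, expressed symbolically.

0^{p+k} 1^p 0^p 1^p

Assume L is regular; let p be its pumping constant.
Take w = 0^p 1^p 0^p 1^p = uu where u = 0^p1^p; then w ∈ L and |w| = 4p ≥ p.
The pumping lemma gives a decomposition w = xyz where |xy| ≤ p and y is nonempty.
Because |xy| ≤ p and w begins with p copies of 0, we have y = 0^k with 1 ≤ k ≤ p.
Pump with i = 2: xy^2z = 0^{p+k} 1^p 0^p 1^p, of length 4p+k. Suppose this equals vv. The string starts with 0 and ends with 1, so v does too; thus the boundary between the two copies of v is a 1→0 transition. There is exactly one such transition, at position 2p+k, so |v| = 2p+k and |vv| = 4p+2k ≠ 4p+k since k ≥ 1. So xy^2z ∉ L.
This is a contradiction; hence L is not regular.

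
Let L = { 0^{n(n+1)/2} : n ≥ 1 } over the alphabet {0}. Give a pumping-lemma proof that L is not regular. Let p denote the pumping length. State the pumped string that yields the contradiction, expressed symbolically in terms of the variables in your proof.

0^{p(p+1)/2+k}

Toward a contradiction, assume L is regular with pumping length p.
Take w = 0^{p(p+1)/2} ∈ L with |w| = p(p+1)/2 ≥ p.
By the pumping lemma, w = xyz with |xy| ≤ p and y is nonempty.
Then y = 0^k for some k with 1 ≤ k ≤ p.
Pump with i = 2: xy^2z = 0^{p(p+1)/2+k}. Since 1 ≤ k ≤ p, p(p+1)/2 < p(p+1)/2+k ≤ p(p+1)/2+p < (p+1)(p+2)/2, so p(p+1)/2+k is strictly between consecutive triangular numbers. So xy^2z ∉ L.
This contradicts the pumping lemma, so L is not regular.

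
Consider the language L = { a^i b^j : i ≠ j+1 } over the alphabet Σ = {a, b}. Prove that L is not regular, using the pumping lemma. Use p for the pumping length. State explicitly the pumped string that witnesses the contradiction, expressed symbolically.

a^{p+p!} b^{p+p!-1}

Assume L is regular; let p be its pumping constant.
Choose w = a^p b^{p+p!-1}. Since p ≠ (p+p!-1)+1 = p+p!, w ∈ L; and |w| ≥ p.
Write w = xyz as guaranteed by the lemma, with |xy| ≤ p and y is nonempty.
Since the first p symbols of w are all a's and |xy| ≤ p, y lies entirely in the leading a-block: y = a^k for some k with 1 ≤ k ≤ p.
Since 1 ≤ k ≤ p, k divides p!; set t = 1 + p!/k. Then xy^t z has p + (p!/k)·k = p + p! copies of a. Now the a-count is p+p! and (b-count)+1 = (p+p!-1)+1 = p+p!, so i ≠ j+1 fails. So xy^t z = a^{p+p!} b^{p+p!-1} ∉ L.
This is a contradiction; hence L is not regular.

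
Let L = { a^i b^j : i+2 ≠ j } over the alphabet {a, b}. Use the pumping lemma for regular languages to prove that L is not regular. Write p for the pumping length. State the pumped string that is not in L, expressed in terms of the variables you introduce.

Assume L is regular. Let p be the pumping length given by the pumping lemma.
Choose w = a^p b^{p+p!+2}. Since p ≠ (p+p!+2)-2 = p+p!, w ∈ L; and |w| ≥ p.
Write w = xyz as guaranteed by the lemma, with |xy| ≤ p and |y| ≥ 1.
The first p characters of w are a's, so xy (and hence y) consists only of a's. Write y = a^k, 1 ≤ k ≤ p.
Since 1 ≤ k ≤ p, k divides p!; set t = 1 + p!/k. Then xy^t z has p + (p!/k)·k = p + p! copies of a. Now the a-count is p+p! and (b-count)-2 = (p+p!+2)-2 = p+p!, so i+2 ≠ j fails. So xy^t z = a^{p+p!} b^{p+p!+2} ∉ L.
This contradicts the pumping lemma, so L is not regular.

a^{p+p!} b^{p+p!+2}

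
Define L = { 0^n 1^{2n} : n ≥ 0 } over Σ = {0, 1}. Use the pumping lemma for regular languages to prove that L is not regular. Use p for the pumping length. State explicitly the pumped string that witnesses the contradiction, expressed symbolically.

0^{p+k} 1^{2p}

Suppose for contradiction that L is regular, and let p be the pumping length.
Take w = 0^p 1^{2p}. Then w ∈ L and |w| = 3p ≥ p.
By the pumping lemma, w = xyz with |xy| ≤ p and |y| ≥ 1.
Since the first p symbols of w are all 0's and |xy| ≤ p, y lies entirely in the leading 0-block: y = 0^k for some k with 1 ≤ k ≤ p.
Pump with i = 2: xy^2z = 0^{p+k} 1^{2p}. For this to lie in L we would need 2p = 2(p+k), which forces k = 0. But k ≥ 1, so xy^2z ∉ L.
This is a contradiction; hence L is not regular.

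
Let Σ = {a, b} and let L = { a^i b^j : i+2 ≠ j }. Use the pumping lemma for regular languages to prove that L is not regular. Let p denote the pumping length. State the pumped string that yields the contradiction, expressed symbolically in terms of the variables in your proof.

Assume L is regular. Let p be the pumping length given by the pumping lemma.
Choose w = a^p b^{p+p!+2}. Since p ≠ (p+p!+2)-2 = p+p!, w ∈ L; and |w| ≥ p.
Write w = xyz as guaranteed by the lemma, with |xy| ≤ p and |y| > 0.
Because |xy| ≤ p and w begins with p copies of a, we have y = a^k with 1 ≤ k ≤ p.
Since 1 ≤ k ≤ p, k divides p!; set t = 1 + p!/k. Then xy^t z has p + (p!/k)·k = p + p! copies of a. Now the a-count is p+p! and (b-count)-2 = (p+p!+2)-2 = p+p!, so i+2 ≠ j fails. So xy^t z = a^{p+p!} b^{p+p!+2} ∉ L.
This is a contradiction; hence L is not regular.

a^{p+p!} b^{p+p!+2}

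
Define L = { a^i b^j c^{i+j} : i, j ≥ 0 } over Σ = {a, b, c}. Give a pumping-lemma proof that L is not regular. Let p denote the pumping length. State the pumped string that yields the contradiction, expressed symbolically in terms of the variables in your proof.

Suppose for contradiction that L is regular, and let p be the pumping length.
Take w = a^p b^p c^{2p} ∈ L (with i=j=p, i+j=2p), |w| = 4p ≥ p.
The pumping lemma gives a decomposition w = xyz where |xy| ≤ p and y is nonempty.
Since the first p symbols of w are all a's and |xy| ≤ p, y lies entirely in the leading a-block: y = a^k for some k with 1 ≤ k ≤ p.
Consider xy^2z = a^{p+k} b^p c^{2p}. Now the a- and b-counts sum to 2p+k, but the c-count is 2p ≠ 2p+k. So xy^2z ∉ L.
This is a contradiction; hence L is not regular.

a^{p+k} b^p c^{2p}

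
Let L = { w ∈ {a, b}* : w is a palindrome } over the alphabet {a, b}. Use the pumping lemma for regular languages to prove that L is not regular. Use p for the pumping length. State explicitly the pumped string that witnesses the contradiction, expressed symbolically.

Toward a contradiction, assume L is regular with pumping length p.
Take w = a^p b a^p, a palindrome of length 2p+1 ≥ p.
The pumping lemma gives a decomposition w = xyz where |xy| ≤ p and y is nonempty.
The first p characters of w are a's, so xy (and hence y) consists only of a's. Write y = a^k, 1 ≤ k ≤ p.
Pump with i = 2: xy^2z = a^{p+k} b a^p. Its reverse is a^p b a^{p+k}, which differs from xy^2z since k ≥ 1. So xy^2z is not a palindrome and xy^2z ∉ L.
Contradiction. Therefore L is not regular.

a^{p+k} b a^p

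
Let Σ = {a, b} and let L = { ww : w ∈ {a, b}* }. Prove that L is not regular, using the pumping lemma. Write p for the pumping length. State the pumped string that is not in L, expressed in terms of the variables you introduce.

Suppose for contradiction that L is regular, and let p be the pumping length.
Take w = a^p b^p a^p b^p = uu where u = a^pb^p; then w ∈ L and |w| = 4p ≥ p.
Write w = xyz as guaranteed by the lemma, with |xy| ≤ p and y is nonempty.
The first p characters of w are a's, so xy (and hence y) consists only of a's. Write y = a^k, 1 ≤ k ≤ p.
Pump with i = 2: xy^2z = a^{p+k} b^p a^p b^p, of length 4p+k. Suppose this equals vv. The string starts with a and ends with b, so v does too; thus the boundary between the two copies of v is a b→a transition. There is exactly one such transition, at position 2p+k, so |v| = 2p+k and |vv| = 4p+2k ≠ 4p+k since k ≥ 1. So xy^2z ∉ L.
This contradicts the pumping lemma, so L is not regular.

a^{p+k} b^p a^p b^p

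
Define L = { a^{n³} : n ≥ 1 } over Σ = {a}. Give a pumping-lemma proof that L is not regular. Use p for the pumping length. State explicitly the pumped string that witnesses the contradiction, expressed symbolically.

Suppose for contradiction that L is regular, and let p be the pumping length.
Take w = a^{p³} ∈ L with |w| = p³ ≥ p.
By the pumping lemma, w = xyz with |xy| ≤ p and |y| ≥ 1.
Then y = a^k for some k with 1 ≤ k ≤ p.
Pump with i = 2: xy^2z = a^{p³+k}. Since 1 ≤ k ≤ p, p³ < p³+k ≤ p³+p < p³+3p²+3p+1 = (p+1)³, so p³+k is not a perfect cube. So xy^2z ∉ L.
This is a contradiction; hence L is not regular.

a^{p³+k}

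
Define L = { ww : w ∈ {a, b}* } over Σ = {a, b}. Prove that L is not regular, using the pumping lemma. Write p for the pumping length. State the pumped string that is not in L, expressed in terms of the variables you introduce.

a^{p+k} b^p a^p b^p

Assume L is regular; let p be its pumping constant.
Take w = a^p b^p a^p b^p = uu where u = a^pb^p; then w ∈ L and |w| = 4p ≥ p.
The pumping lemma gives a decomposition w = xyz where |xy| ≤ p and y is nonempty.
The first p characters of w are a's, so xy (and hence y) consists only of a's. Write y = a^k, 1 ≤ k ≤ p.
Pump with i = 2: xy^2z = a^{p+k} b^p a^p b^p, of length 4p+k. Suppose this equals vv. The string starts with a and ends with b, so v does too; thus the boundary between the two copies of v is a b→a transition. There is exactly one such transition, at position 2p+k, so |v| = 2p+k and |vv| = 4p+2k ≠ 4p+k since k ≥ 1. So xy^2z ∉ L.
This contradicts the pumping lemma, so L is not regular.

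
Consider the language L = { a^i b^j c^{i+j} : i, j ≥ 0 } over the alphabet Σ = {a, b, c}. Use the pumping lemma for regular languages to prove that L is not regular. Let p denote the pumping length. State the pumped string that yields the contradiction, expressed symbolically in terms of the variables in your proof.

Assume L is regular. Let p be the pumping length given by the pumping lemma.
Take w = a^p b^p c^{2p} ∈ L (with i=j=p, i+j=2p), |w| = 4p ≥ p.
The pumping lemma gives a decomposition w = xyz where |xy| ≤ p and |y| > 0.
The first p characters of w are a's, so xy (and hence y) consists only of a's. Write y = a^k, 1 ≤ k ≤ p.
Consider xy^2z = a^{p+k} b^p c^{2p}. Now the a- and b-counts sum to 2p+k, but the c-count is 2p ≠ 2p+k. So xy^2z ∉ L.
Contradiction. Therefore L is not regular.

a^{p+k} b^p c^{2p}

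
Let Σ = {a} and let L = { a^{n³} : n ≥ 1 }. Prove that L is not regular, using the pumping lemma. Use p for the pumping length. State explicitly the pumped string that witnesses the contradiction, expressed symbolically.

a^{p³+k}

Suppose for contradiction that L is regular, and let p be the pumping length.
Take w = a^{p³} ∈ L with |w| = p³ ≥ p.
The pumping lemma gives a decomposition w = xyz where |xy| ≤ p and |y| > 0.
Then y = a^k for some k with 1 ≤ k ≤ p.
Pump with i = 2: xy^2z = a^{p³+k}. Since 1 ≤ k ≤ p, p³ < p³+k ≤ p³+p < p³+3p²+3p+1 = (p+1)³, so p³+k is not a perfect cube. So xy^2z ∉ L.
This is a contradiction; hence L is not regular.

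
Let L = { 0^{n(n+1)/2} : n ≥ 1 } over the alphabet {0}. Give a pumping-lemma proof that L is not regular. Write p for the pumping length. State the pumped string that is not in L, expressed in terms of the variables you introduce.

Assume L is regular. Let p be the pumping length given by the pumping lemma.
Take w = 0^{p(p+1)/2} ∈ L with |w| = p(p+1)/2 ≥ p.
By the pumping lemma, w = xyz with |xy| ≤ p and |y| > 0.
Then y = 0^k for some k with 1 ≤ k ≤ p.
Pump with i = 2: xy^2z = 0^{p(p+1)/2+k}. Since 1 ≤ k ≤ p, p(p+1)/2 < p(p+1)/2+k ≤ p(p+1)/2+p < (p+1)(p+2)/2, so p(p+1)/2+k is strictly between consecutive triangular numbers. So xy^2z ∉ L.
Contradiction. Therefore L is not regular.

0^{p(p+1)/2+k}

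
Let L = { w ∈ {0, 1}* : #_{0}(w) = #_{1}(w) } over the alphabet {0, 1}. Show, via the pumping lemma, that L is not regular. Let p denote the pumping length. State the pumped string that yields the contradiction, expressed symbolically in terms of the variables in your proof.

0^{p+k} 1^p

Suppose for contradiction that L is regular, and let p be the pumping length.
Choose w = 0^p 1^p ∈ L with |w| = 2p ≥ p.
By the pumping lemma, w = xyz with |xy| ≤ p and |y| > 0.
Since the first p symbols of w are all 0's and |xy| ≤ p, y lies entirely in the leading 0-block: y = 0^k for some k with 1 ≤ k ≤ p.
Pump with i = 2: xy^2z = 0^{p+k} 1^p has p+k occurrences of 0 but only p of 1. Since k ≥ 1 the counts differ, so xy^2z ∉ L.
Contradiction. Therefore L is not regular.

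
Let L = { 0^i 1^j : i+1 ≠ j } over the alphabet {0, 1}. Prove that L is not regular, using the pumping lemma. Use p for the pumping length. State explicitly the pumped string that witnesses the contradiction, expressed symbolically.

Suppose for contradiction that L is regular, and let p be the pumping length.
Choose w = 0^p 1^{p+p!+1}. Since p ≠ (p+p!+1)-1 = p+p!, w ∈ L; and |w| ≥ p.
Write w = xyz as guaranteed by the lemma, with |xy| ≤ p and |y| > 0.
The first p characters of w are 0's, so xy (and hence y) consists only of 0's. Write y = 0^k, 1 ≤ k ≤ p.
Since 1 ≤ k ≤ p, k divides p!; set t = 1 + p!/k. Then xy^t z has p + (p!/k)·k = p + p! copies of 0. Now the 0-count is p+p! and (1-count)-1 = (p+p!+1)-1 = p+p!, so i+1 ≠ j fails. So xy^t z = 0^{p+p!} 1^{p+p!+1} ∉ L.
This is a contradiction; hence L is not regular.

0^{p+p!} 1^{p+p!+1}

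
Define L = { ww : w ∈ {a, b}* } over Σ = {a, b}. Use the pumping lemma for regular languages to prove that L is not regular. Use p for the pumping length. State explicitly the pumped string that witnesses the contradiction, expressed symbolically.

a^{p+k} b^p a^p b^p

Suppose for contradiction that L is regular, and let p be the pumping length.
Take w = a^p b^p a^p b^p = uu where u = a^pb^p; then w ∈ L and |w| = 4p ≥ p.
By the pumping lemma, w = xyz with |xy| ≤ p and |y| > 0.
Since the first p symbols of w are all a's and |xy| ≤ p, y lies entirely in the leading a-block: y = a^k for some k with 1 ≤ k ≤ p.
Pump with i = 2: xy^2z = a^{p+k} b^p a^p b^p, of length 4p+k. Suppose this equals vv. The string starts with a and ends with b, so v does too; thus the boundary between the two copies of v is a b→a transition. There is exactly one such transition, at position 2p+k, so |v| = 2p+k and |vv| = 4p+2k ≠ 4p+k since k ≥ 1. So xy^2z ∉ L.
Contradiction. Therefore L is not regular.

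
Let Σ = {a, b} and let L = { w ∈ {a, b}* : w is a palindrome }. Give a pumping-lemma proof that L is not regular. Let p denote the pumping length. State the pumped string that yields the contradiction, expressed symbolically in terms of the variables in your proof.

a^{p+k} b a^p

Assume L is regular; let p be its pumping constant.
Take w = a^p b a^p, a palindrome of length 2p+1 ≥ p.
Write w = xyz as guaranteed by the lemma, with |xy| ≤ p and y is nonempty.
Because |xy| ≤ p and w begins with p copies of a, we have y = a^k with 1 ≤ k ≤ p.
Pump with i = 2: xy^2z = a^{p+k} b a^p. Its reverse is a^p b a^{p+k}, which differs from xy^2z since k ≥ 1. So xy^2z is not a palindrome and xy^2z ∉ L.
This is a contradiction; hence L is not regular.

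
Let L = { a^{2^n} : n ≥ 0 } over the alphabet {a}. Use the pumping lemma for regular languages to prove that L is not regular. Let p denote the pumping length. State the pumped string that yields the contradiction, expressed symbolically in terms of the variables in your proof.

a^{2^p+k}

Assume L is regular. Let p be the pumping length given by the pumping lemma.
Take w = a^{2^p} ∈ L with |w| = 2^p ≥ p.
Write w = xyz as guaranteed by the lemma, with |xy| ≤ p and y is nonempty.
Then y = a^k for some k with 1 ≤ k ≤ p.
Pump with i = 2: xy^2z = a^{2^p+k}. Since 1 ≤ k ≤ p < 2^p, we have 2^p < 2^p+k < 2^{p+1}, so 2^p+k is not a power of 2. So xy^2z ∉ L.
This is a contradiction; hence L is not regular.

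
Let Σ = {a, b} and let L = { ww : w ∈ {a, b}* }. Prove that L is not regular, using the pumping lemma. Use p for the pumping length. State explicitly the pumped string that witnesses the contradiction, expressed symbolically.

Assume L is regular; let p be its pumping constant.
Take w = a^p b^p a^p b^p = uu where u = a^pb^p; then w ∈ L and |w| = 4p ≥ p.
By the pumping lemma, w = xyz with |xy| ≤ p and |y| ≥ 1.
Because |xy| ≤ p and w begins with p copies of a, we have y = a^k with 1 ≤ k ≤ p.
Pump with i = 2: xy^2z = a^{p+k} b^p a^p b^p, of length 4p+k. Suppose this equals vv. The string starts with a and ends with b, so v does too; thus the boundary between the two copies of v is a b→a transition. There is exactly one such transition, at position 2p+k, so |v| = 2p+k and |vv| = 4p+2k ≠ 4p+k since k ≥ 1. So xy^2z ∉ L.
This contradicts the pumping lemma, so L is not regular.

a^{p+k} b^p a^p b^p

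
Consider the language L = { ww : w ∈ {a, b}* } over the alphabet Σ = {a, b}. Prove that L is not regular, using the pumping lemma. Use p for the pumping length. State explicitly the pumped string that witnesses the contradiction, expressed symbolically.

Assume L is regular; let p be its pumping constant.
Take w = a^p b^p a^p b^p = uu where u = a^pb^p; then w ∈ L and |w| = 4p ≥ p.
The pumping lemma gives a decomposition w = xyz where |xy| ≤ p and |y| ≥ 1.
Since the first p symbols of w are all a's and |xy| ≤ p, y lies entirely in the leading a-block: y = a^k for some k with 1 ≤ k ≤ p.
Pump with i = 2: xy^2z = a^{p+k} b^p a^p b^p, of length 4p+k. Suppose this equals vv. The string starts with a and ends with b, so v does too; thus the boundary between the two copies of v is a b→a transition. There is exactly one such transition, at position 2p+k, so |v| = 2p+k and |vv| = 4p+2k ≠ 4p+k since k ≥ 1. So xy^2z ∉ L.
This is a contradiction; hence L is not regular.

a^{p+k} b^p a^p b^p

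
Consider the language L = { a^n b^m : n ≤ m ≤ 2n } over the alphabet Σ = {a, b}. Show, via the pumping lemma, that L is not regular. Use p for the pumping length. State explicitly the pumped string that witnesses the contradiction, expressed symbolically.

a^{p+k} b^p

Suppose for contradiction that L is regular, and let p be the pumping length.
Take w = a^p b^p ∈ L (since p ≤ p ≤ 2p), with |w| = 2p ≥ p.
The pumping lemma gives a decomposition w = xyz where |xy| ≤ p and y is nonempty.
The first p characters of w are a's, so xy (and hence y) consists only of a's. Write y = a^k, 1 ≤ k ≤ p.
Pump with i = 2: xy^2z = a^{p+k} b^p. Now n = p+k > p = m, so the condition n ≤ m fails. Thus xy^2z ∉ L.
This is a contradiction; hence L is not regular.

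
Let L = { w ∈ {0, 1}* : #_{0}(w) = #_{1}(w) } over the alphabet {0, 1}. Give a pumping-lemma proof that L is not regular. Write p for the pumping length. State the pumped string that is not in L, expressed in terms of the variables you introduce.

Assume L is regular. Let p be the pumping length given by the pumping lemma.
Choose w = 0^p 1^p ∈ L with |w| = 2p ≥ p.
By the pumping lemma, w = xyz with |xy| ≤ p and |y| ≥ 1.
The first p characters of w are 0's, so xy (and hence y) consists only of 0's. Write y = 0^k, 1 ≤ k ≤ p.
Pump with i = 2: xy^2z = 0^{p+k} 1^p has p+k occurrences of 0 but only p of 1. Since k ≥ 1 the counts differ, so xy^2z ∉ L.
This contradicts the pumping lemma, so L is not regular.

0^{p+k} 1^p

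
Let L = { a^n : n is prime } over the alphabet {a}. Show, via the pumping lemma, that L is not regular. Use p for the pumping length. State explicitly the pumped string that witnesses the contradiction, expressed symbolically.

Toward a contradiction, assume L is regular with pumping length p.
Let q be a prime with q ≥ p+2 (infinitely many primes exist), and take w = a^q ∈ L with |w| = q ≥ p.
Write w = xyz as guaranteed by the lemma, with |xy| ≤ p and y is nonempty.
Then y = a^k for some k with 1 ≤ k ≤ p.
Since 1 ≤ k ≤ p, |xz| = q-k. Pump with i = q+1: |xy^{q+1}z| = (q-k)+(q+1)k = q+qk = q(1+k), which is composite (both factors ≥ 2). So xy^{q+1}z = a^{q(1+k)} ∉ L.
This is a contradiction; hence L is not regular.

a^{q(1+k)}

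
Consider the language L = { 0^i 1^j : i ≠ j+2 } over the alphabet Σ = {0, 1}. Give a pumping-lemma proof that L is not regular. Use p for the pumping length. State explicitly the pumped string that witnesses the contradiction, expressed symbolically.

0^{p+p!} 1^{p+p!-2}

Suppose for contradiction that L is regular, and let p be the pumping length.
Choose w = 0^p 1^{p+p!-2}. Since p ≠ (p+p!-2)+2 = p+p!, w ∈ L; and |w| ≥ p.
The pumping lemma gives a decomposition w = xyz where |xy| ≤ p and |y| > 0.
The first p characters of w are 0's, so xy (and hence y) consists only of 0's. Write y = 0^k, 1 ≤ k ≤ p.
Since 1 ≤ k ≤ p, k divides p!; set t = 1 + p!/k. Then xy^t z has p + (p!/k)·k = p + p! copies of 0. Now the 0-count is p+p! and (1-count)+2 = (p+p!-2)+2 = p+p!, so i ≠ j+2 fails. So xy^t z = 0^{p+p!} 1^{p+p!-2} ∉ L.
This is a contradiction; hence L is not regular.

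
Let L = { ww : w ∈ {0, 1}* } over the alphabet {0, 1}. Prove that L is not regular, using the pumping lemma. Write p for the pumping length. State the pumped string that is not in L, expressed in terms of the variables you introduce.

Toward a contradiction, assume L is regular with pumping length p.
Take w = 0^p 1^p 0^p 1^p = uu where u = 0^p1^p; then w ∈ L and |w| = 4p ≥ p.
Write w = xyz as guaranteed by the lemma, with |xy| ≤ p and |y| > 0.
Since the first p symbols of w are all 0's and |xy| ≤ p, y lies entirely in the leading 0-block: y = 0^k for some k with 1 ≤ k ≤ p.
Pump with i = 2: xy^2z = 0^{p+k} 1^p 0^p 1^p, of length 4p+k. Suppose this equals vv. The string starts with 0 and ends with 1, so v does too; thus the boundary between the two copies of v is a 1→0 transition. There is exactly one such transition, at position 2p+k, so |v| = 2p+k and |vv| = 4p+2k ≠ 4p+k since k ≥ 1. So xy^2z ∉ L.
This is a contradiction; hence L is not regular.

0^{p+k} 1^p 0^p 1^p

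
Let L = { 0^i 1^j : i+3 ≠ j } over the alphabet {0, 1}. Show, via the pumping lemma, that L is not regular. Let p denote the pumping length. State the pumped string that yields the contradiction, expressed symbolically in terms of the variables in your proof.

0^{p+p!} 1^{p+p!+3}

Toward a contradiction, assume L is regular with pumping length p.
Choose w = 0^p 1^{p+p!+3}. Since p ≠ (p+p!+3)-3 = p+p!, w ∈ L; and |w| ≥ p.
By the pumping lemma, w = xyz with |xy| ≤ p and |y| ≥ 1.
Since the first p symbols of w are all 0's and |xy| ≤ p, y lies entirely in the leading 0-block: y = 0^k for some k with 1 ≤ k ≤ p.
Since 1 ≤ k ≤ p, k divides p!; set t = 1 + p!/k. Then xy^t z has p + (p!/k)·k = p + p! copies of 0. Now the 0-count is p+p! and (1-count)-3 = (p+p!+3)-3 = p+p!, so i+3 ≠ j fails. So xy^t z = 0^{p+p!} 1^{p+p!+3} ∉ L.
Contradiction. Therefore L is not regular.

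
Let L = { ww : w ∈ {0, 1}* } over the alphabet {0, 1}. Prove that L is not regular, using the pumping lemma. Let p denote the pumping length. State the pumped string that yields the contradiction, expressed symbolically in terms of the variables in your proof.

0^{p+k} 1^p 0^p 1^p

Assume L is regular. Let p be the pumping length given by the pumping lemma.
Take w = 0^p 1^p 0^p 1^p = uu where u = 0^p1^p; then w ∈ L and |w| = 4p ≥ p.
By the pumping lemma, w = xyz with |xy| ≤ p and |y| > 0.
Since the first p symbols of w are all 0's and |xy| ≤ p, y lies entirely in the leading 0-block: y = 0^k for some k with 1 ≤ k ≤ p.
Pump with i = 2: xy^2z = 0^{p+k} 1^p 0^p 1^p, of length 4p+k. Suppose this equals vv. The string starts with 0 and ends with 1, so v does too; thus the boundary between the two copies of v is a 1→0 transition. There is exactly one such transition, at position 2p+k, so |v| = 2p+k and |vv| = 4p+2k ≠ 4p+k since k ≥ 1. So xy^2z ∉ L.
Contradiction. Therefore L is not regular.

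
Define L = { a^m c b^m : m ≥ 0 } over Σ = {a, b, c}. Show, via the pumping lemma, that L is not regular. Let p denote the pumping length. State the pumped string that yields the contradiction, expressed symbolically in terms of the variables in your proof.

Assume L is regular. Let p be the pumping length given by the pumping lemma.
Take w = a^p c b^p ∈ L with |w| = 2p+1 ≥ p.
The pumping lemma gives a decomposition w = xyz where |xy| ≤ p and y is nonempty.
Because |xy| ≤ p and w begins with p copies of a, we have y = a^k with 1 ≤ k ≤ p.
Pump with i = 2: xy^2z = a^{p+k} c b^p, which would require p+k = p. But k ≥ 1, so xy^2z ∉ L.
Contradiction. Therefore L is not regular.

a^{p+k} c b^p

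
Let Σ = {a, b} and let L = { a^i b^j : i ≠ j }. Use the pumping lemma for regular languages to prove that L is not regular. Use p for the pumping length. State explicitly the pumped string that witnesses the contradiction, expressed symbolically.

Assume L is regular; let p be its pumping constant.
Choose w = a^p b^{p+p!}. Since p ≠ p+p!, w ∈ L; and |w| ≥ p.
Write w = xyz as guaranteed by the lemma, with |xy| ≤ p and |y| ≥ 1.
Because |xy| ≤ p and w begins with p copies of a, we have y = a^k with 1 ≤ k ≤ p.
Since 1 ≤ k ≤ p, k divides p!; set t = 1 + p!/k. Then xy^t z has p + (p!/k)·k = p + p! copies of a. Now the a-count equals the b-count, so i ≠ j fails. So xy^t z = a^{p+p!} b^{p+p!} ∉ L.
This contradicts the pumping lemma, so L is not regular.

a^{p+p!} b^{p+p!}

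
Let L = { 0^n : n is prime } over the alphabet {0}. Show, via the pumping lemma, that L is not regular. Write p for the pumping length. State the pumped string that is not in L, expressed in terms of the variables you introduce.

Assume L is regular. Let p be the pumping length given by the pumping lemma.
Let q be a prime with q ≥ p+2 (infinitely many primes exist), and take w = 0^q ∈ L with |w| = q ≥ p.
The pumping lemma gives a decomposition w = xyz where |xy| ≤ p and |y| ≥ 1.
Then y = 0^k for some k with 1 ≤ k ≤ p.
Since 1 ≤ k ≤ p, |xz| = q-k. Pump with i = q+1: |xy^{q+1}z| = (q-k)+(q+1)k = q+qk = q(1+k), which is composite (both factors ≥ 2). So xy^{q+1}z = 0^{q(1+k)} ∉ L.
This contradicts the pumping lemma, so L is not regular.

0^{q(1+k)}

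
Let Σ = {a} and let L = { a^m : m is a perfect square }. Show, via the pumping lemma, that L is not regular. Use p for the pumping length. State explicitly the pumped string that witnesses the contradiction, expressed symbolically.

Assume L is regular. Let p be the pumping length given by the pumping lemma.
Take w = a^{p²} ∈ L with |w| = p² ≥ p.
Write w = xyz as guaranteed by the lemma, with |xy| ≤ p and |y| > 0.
Then y = a^k for some k with 1 ≤ k ≤ p.
Pump with i = 2: xy^2z = a^{p²+k}. Since 1 ≤ k ≤ p, p² < p²+k ≤ p²+p < (p+1)², so p²+k lies strictly between consecutive squares and is not a perfect square. So xy^2z ∉ L.
This contradicts the pumping lemma, so L is not regular.

a^{p²+k}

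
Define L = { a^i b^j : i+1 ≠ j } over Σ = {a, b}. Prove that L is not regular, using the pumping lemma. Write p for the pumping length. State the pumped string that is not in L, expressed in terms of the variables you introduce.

Toward a contradiction, assume L is regular with pumping length p.
Choose w = a^p b^{p+p!+1}. Since p ≠ (p+p!+1)-1 = p+p!, w ∈ L; and |w| ≥ p.
Write w = xyz as guaranteed by the lemma, with |xy| ≤ p and |y| ≥ 1.
Since the first p symbols of w are all a's and |xy| ≤ p, y lies entirely in the leading a-block: y = a^k for some k with 1 ≤ k ≤ p.
Since 1 ≤ k ≤ p, k divides p!; set t = 1 + p!/k. Then xy^t z has p + (p!/k)·k = p + p! copies of a. Now the a-count is p+p! and (b-count)-1 = (p+p!+1)-1 = p+p!, so i+1 ≠ j fails. So xy^t z = a^{p+p!} b^{p+p!+1} ∉ L.
This contradicts the pumping lemma, so L is not regular.

a^{p+p!} b^{p+p!+1}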